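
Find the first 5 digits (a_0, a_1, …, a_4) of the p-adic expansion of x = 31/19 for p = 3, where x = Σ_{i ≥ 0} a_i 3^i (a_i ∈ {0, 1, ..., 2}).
(a_0, …, a_4) = (1, 1, 1, 1, 0)

v_3(31/19) = 0 (numerator and denominator both coprime to 3), so x ∈ ℤ_3^×. Compute digits iteratively via a_i = x_i mod 3, x_{i+1} = (x_i − a_i)/3, with x_0 = x:
  x_0 = 31/19;  a_0 = 1;  x_1 = (x_0 − 1)/3 = 4/19
  x_1 = 4/19;  a_1 = 1;  x_2 = (x_1 − 1)/3 = -5/19
  x_2 = -5/19;  a_2 = 1;  x_3 = (x_2 − 1)/3 = -8/19
  x_3 = -8/19;  a_3 = 1;  x_4 = (x_3 − 1)/3 = -9/19
  x_4 = -9/19;  a_4 = 0;  x_5 = (x_4 − 0)/3 = -3/19
Digits: (1, 1, 1, 1, 0).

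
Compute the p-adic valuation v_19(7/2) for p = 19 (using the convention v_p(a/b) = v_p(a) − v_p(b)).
v_19(7/2) = 0

Factor powers of 19 from the numerator and denominator of the reduced fraction: 7 = 19^0 · 7 and 2 = 19^0 · 2. Apply v_p(a/b) = v_p(a) − v_p(b): v_19(7/2) = 0 − 0 = 0.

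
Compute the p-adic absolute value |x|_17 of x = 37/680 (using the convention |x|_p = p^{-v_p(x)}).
|37/680|_17 = 17

Step 1 — compute v_17(x) by factoring powers of 17 out of the numerator and denominator: v_17(37/680) = -1. Step 2 — apply |x|_p = p^{-v_p(x)} = 17^{1} = 17.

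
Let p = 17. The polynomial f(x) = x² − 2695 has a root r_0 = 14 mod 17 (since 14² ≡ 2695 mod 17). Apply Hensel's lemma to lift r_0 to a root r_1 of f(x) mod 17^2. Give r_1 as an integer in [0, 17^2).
r_1 = 31 (mod 289)

Hensel's recurrence: r_{i+1} = r_i − f(r_i)·(f′(r_i))^{-1} mod 17^{i+2}, with f′(x) = 2x. Iterate:
  r_0 = 14 (mod 17)
  r_1 = 31 (mod 289)
Final: r_1 = 31, and one checks f(r_1) ≡ 0 mod 17^2.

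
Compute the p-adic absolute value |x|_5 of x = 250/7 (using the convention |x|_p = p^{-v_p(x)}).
|250/7|_5 = 1/125

Step 1 — compute v_5(x) by factoring powers of 5 out of the numerator and denominator: v_5(250/7) = 3. Step 2 — apply |x|_p = p^{-v_p(x)} = 5^{-3} = 1/125.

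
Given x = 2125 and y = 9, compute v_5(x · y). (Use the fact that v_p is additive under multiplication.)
v_5(19125) = 3

v_p(x) = 3 (factor: 2125 = 5^3 · 17); v_p(y) = 0 (factor: 9 = 5^0 · 9). Additivity: v_p(xy) = v_p(x) + v_p(y) = 3 + 0 = 3. (Direct check: xy = 19125 = 5^3 · (153).)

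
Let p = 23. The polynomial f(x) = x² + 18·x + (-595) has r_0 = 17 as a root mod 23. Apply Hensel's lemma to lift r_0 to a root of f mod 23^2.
r_1 = 17 (mod 529)

Hensel: r_{i+1} = r_i − f(r_i)·(f′(r_i))^{-1} mod 23^{i+2}, f′(x) = 2x + 18. Iterate:
  r_0 = 17 (mod 23)
  r_1 = 17 (mod 529)
Final: r = 17 satisfies f(r) ≡ 0 mod 23^2.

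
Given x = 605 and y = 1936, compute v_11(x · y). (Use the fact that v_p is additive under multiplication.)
v_11(1171280) = 4

v_p(x) = 2 (factor: 605 = 11^2 · 5); v_p(y) = 2 (factor: 1936 = 11^2 · 16). Additivity: v_p(xy) = v_p(x) + v_p(y) = 2 + 2 = 4. (Direct check: xy = 1171280 = 11^4 · (80).)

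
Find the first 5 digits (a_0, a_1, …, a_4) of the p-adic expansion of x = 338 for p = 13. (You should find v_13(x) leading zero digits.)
(a_0, …, a_4) = (0, 0, 2, 0, 0)

v_13(338) = 2, so a_0 = ... = a_1 = 0. Factor out: x = 13^2 · u with u = 2 a unit in ℤ_13. Expand u iteratively via a_{v+i} = u_i mod 13, u_{i+1} = (u_i − a_{v+i})/13:
  u_0 = 2;  a_2 = 2;  u_1 = (u_0 − 2)/13 = 0
  u_1 = 0;  a_3 = 0;  u_2 = (u_1 − 0)/13 = 0
  u_2 = 0;  a_4 = 0;  u_3 = (u_2 − 0)/13 = 0
Digits: (0, 0, 2, 0, 0).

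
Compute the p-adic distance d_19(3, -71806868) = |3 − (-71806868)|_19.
d_19(3, -71806868) = 1/2476099

Step 1 — x − y = 3 − (-71806868) = 71806871. Step 2 — v_19(71806871) = 5 (factor: 71806871 = (19^5 · 29); the sign does not affect v_p). Step 3 — |x − y|_19 = 19^{-5} = 1/2476099.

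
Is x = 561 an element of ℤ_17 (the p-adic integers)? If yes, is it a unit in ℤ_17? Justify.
x ∈ ℤ_17 but not a unit; v_17(x) = 1 > 0

ℤ_17 = {x ∈ ℚ_17 : v_17(x) ≥ 0} and ℤ_17^× = {x ∈ ℤ_17 : v_17(x) = 0}. Here v_17(561) = v_17(num) − v_17(den) = 1; compare against these criteria.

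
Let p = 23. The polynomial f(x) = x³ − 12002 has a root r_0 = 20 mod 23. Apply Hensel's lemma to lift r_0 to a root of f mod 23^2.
r_1 = 227 (mod 529)

Hensel: r_{i+1} = r_i − f(r_i)/f′(r_i) mod 23^{i+2}, where f′(x) = 3x². Iterate:
  r_0 = 20 (mod 23)
  r_1 = 227 (mod 529)
Final: r = 227 with f(r) ≡ 0 mod 23^2.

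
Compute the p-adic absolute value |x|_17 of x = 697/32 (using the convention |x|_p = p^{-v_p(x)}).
|697/32|_17 = 1/17

Step 1 — compute v_17(x) by factoring powers of 17 out of the numerator and denominator: v_17(697/32) = 1. Step 2 — apply |x|_p = p^{-v_p(x)} = 17^{-1} = 1/17.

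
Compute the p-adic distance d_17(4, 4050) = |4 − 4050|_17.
d_17(4, 4050) = 1/289

Step 1 — x − y = 4 − 4050 = -4046. Step 2 — v_17(-4046) = 2 (factor: -4046 = −(17^2 · 14); the sign does not affect v_p). Step 3 — |x − y|_17 = 17^{-2} = 1/289.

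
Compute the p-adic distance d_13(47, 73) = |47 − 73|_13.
d_13(47, 73) = 1/13

Step 1 — x − y = 47 − 73 = -26. Step 2 — v_13(-26) = 1 (factor: -26 = −(13^1 · 2); the sign does not affect v_p). Step 3 — |x − y|_13 = 13^{-1} = 1/13.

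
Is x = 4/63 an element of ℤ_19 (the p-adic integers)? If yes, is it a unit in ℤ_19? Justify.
x ∈ ℤ_19^× (unit); v_19(x) = 0

ℤ_19 = {x ∈ ℚ_19 : v_19(x) ≥ 0} and ℤ_19^× = {x ∈ ℤ_19 : v_19(x) = 0}. Here v_19(4/63) = v_19(num) − v_19(den) = 0; compare against these criteria.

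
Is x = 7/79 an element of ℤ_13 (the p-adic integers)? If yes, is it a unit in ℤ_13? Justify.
x ∈ ℤ_13^× (unit); v_13(x) = 0

ℤ_13 = {x ∈ ℚ_13 : v_13(x) ≥ 0} and ℤ_13^× = {x ∈ ℤ_13 : v_13(x) = 0}. Here v_13(7/79) = v_13(num) − v_13(den) = 0; compare against these criteria.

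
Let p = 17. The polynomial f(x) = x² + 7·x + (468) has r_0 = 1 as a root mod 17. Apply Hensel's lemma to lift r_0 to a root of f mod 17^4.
r_3 = 15522 (mod 83521)

Hensel: r_{i+1} = r_i − f(r_i)·(f′(r_i))^{-1} mod 17^{i+2}, f′(x) = 2x + 7. Iterate:
  r_0 = 1 (mod 17)
  r_1 = 205 (mod 289)
  r_2 = 783 (mod 4913)
  r_3 = 15522 (mod 83521)
Final: r = 15522 satisfies f(r) ≡ 0 mod 17^4.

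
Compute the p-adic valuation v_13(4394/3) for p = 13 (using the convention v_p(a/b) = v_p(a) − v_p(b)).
v_13(4394/3) = 3

Factor powers of 13 from the numerator and denominator of the reduced fraction: 4394 = 13^3 · 2 and 3 = 13^0 · 3. Apply v_p(a/b) = v_p(a) − v_p(b): v_13(4394/3) = 3 − 0 = 3.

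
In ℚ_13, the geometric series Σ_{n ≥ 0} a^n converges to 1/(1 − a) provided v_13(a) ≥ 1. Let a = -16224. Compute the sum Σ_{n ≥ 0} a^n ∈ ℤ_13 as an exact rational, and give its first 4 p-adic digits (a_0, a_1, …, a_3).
Σ a^n = 1/(1 − a) = 1/16225;  first 4 digits = (1, 0, 8, 5)

v_13(a) = 2 ≥ 1, so the series converges in ℤ_13 to 1/(1 − a) = 1/(1 − (-16224)) = 1/16225. Expand this rational in ℤ_13: compute digits iteratively via d_i = x_i mod 13, x_{i+1} = (x_i − d_i)/13. The first 4 digits are (1, 0, 8, 5).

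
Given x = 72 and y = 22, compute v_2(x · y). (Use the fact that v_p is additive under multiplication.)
v_2(1584) = 4

v_p(x) = 3 (factor: 72 = 2^3 · 9); v_p(y) = 1 (factor: 22 = 2^1 · 11). Additivity: v_p(xy) = v_p(x) + v_p(y) = 3 + 1 = 4. (Direct check: xy = 1584 = 2^4 · (99).)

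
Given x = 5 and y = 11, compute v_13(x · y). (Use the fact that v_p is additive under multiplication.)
v_13(55) = 0

v_p(x) = 0 (factor: 5 = 13^0 · 5); v_p(y) = 0 (factor: 11 = 13^0 · 11). Additivity: v_p(xy) = v_p(x) + v_p(y) = 0 + 0 = 0. (Direct check: xy = 55 = 13^0 · (55).)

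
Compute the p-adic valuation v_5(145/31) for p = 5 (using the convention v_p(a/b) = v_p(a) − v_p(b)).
v_5(145/31) = 1

Factor powers of 5 from the numerator and denominator of the reduced fraction: 145 = 5^1 · 29 and 31 = 5^0 · 31. Apply v_p(a/b) = v_p(a) − v_p(b): v_5(145/31) = 1 − 0 = 1.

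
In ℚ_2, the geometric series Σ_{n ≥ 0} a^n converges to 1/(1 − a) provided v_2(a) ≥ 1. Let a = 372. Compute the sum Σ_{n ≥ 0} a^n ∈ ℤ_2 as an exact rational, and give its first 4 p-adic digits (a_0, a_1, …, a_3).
Σ a^n = 1/(1 − a) = -1/371;  first 4 digits = (1, 0, 1, 0)

v_2(a) = 2 ≥ 1, so the series converges in ℤ_2 to 1/(1 − a) = 1/(1 − 372) = -1/371. Expand this rational in ℤ_2: compute digits iteratively via d_i = x_i mod 2, x_{i+1} = (x_i − d_i)/2. The first 4 digits are (1, 0, 1, 0).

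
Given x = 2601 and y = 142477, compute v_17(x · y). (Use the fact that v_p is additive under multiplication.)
v_17(370582677) = 5

v_p(x) = 2 (factor: 2601 = 17^2 · 9); v_p(y) = 3 (factor: 142477 = 17^3 · 29). Additivity: v_p(xy) = v_p(x) + v_p(y) = 2 + 3 = 5. (Direct check: xy = 370582677 = 17^5 · (261).)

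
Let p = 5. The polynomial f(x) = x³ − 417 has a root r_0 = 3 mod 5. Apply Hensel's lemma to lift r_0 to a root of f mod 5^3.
r_2 = 23 (mod 125)

Hensel: r_{i+1} = r_i − f(r_i)/f′(r_i) mod 5^{i+2}, where f′(x) = 3x². Iterate:
  r_0 = 3 (mod 5)
  r_1 = 23 (mod 25)
  r_2 = 23 (mod 125)
Final: r = 23 with f(r) ≡ 0 mod 5^3.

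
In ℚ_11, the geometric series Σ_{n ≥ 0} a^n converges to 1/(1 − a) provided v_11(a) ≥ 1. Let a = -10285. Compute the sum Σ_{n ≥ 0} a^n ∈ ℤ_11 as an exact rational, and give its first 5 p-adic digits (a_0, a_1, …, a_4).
Σ a^n = 1/(1 − a) = 1/10286;  first 5 digits = (1, 0, 3, 3, 8)

v_11(a) = 2 ≥ 1, so the series converges in ℤ_11 to 1/(1 − a) = 1/(1 − (-10285)) = 1/10286. Expand this rational in ℤ_11: compute digits iteratively via d_i = x_i mod 11, x_{i+1} = (x_i − d_i)/11. The first 5 digits are (1, 0, 3, 3, 8).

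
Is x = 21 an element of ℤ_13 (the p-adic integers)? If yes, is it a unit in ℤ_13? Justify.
x ∈ ℤ_13^× (unit); v_13(x) = 0

ℤ_13 = {x ∈ ℚ_13 : v_13(x) ≥ 0} and ℤ_13^× = {x ∈ ℤ_13 : v_13(x) = 0}. Here v_13(21) = v_13(num) − v_13(den) = 0; compare against these criteria.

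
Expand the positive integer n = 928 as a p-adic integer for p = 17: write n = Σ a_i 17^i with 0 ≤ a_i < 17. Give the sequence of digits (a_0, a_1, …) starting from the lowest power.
(a_0, a_1, …) = (10, 3, 3)

Repeated division by 17 gives the digits low-to-high: 928 = 10 + 3·17^1 + 3·17^2. Digit sequence: (10, 3, 3).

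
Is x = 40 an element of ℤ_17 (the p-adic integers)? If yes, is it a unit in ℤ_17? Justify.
x ∈ ℤ_17^× (unit); v_17(x) = 0

ℤ_17 = {x ∈ ℚ_17 : v_17(x) ≥ 0} and ℤ_17^× = {x ∈ ℤ_17 : v_17(x) = 0}. Here v_17(40) = v_17(num) − v_17(den) = 0; compare against these criteria.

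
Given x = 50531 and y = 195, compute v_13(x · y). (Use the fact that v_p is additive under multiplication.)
v_13(9853545) = 4

v_p(x) = 3 (factor: 50531 = 13^3 · 23); v_p(y) = 1 (factor: 195 = 13^1 · 15). Additivity: v_p(xy) = v_p(x) + v_p(y) = 3 + 1 = 4. (Direct check: xy = 9853545 = 13^4 · (345).)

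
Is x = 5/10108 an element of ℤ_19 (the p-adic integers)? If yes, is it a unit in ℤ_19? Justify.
x ∉ ℤ_19 (v_19(x) = -2 < 0)

ℤ_19 = {x ∈ ℚ_19 : v_19(x) ≥ 0} and ℤ_19^× = {x ∈ ℤ_19 : v_19(x) = 0}. Here v_19(5/10108) = v_19(num) − v_19(den) = -2; compare against these criteria.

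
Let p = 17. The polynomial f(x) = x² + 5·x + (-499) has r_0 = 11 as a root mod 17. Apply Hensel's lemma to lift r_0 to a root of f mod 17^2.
r_1 = 130 (mod 289)

Hensel: r_{i+1} = r_i − f(r_i)·(f′(r_i))^{-1} mod 17^{i+2}, f′(x) = 2x + 5. Iterate:
  r_0 = 11 (mod 17)
  r_1 = 130 (mod 289)
Final: r = 130 satisfies f(r) ≡ 0 mod 17^2.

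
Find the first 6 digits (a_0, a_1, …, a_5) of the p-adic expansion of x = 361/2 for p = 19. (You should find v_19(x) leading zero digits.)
(a_0, …, a_5) = (0, 0, 10, 9, 9, 9)

v_19(361/2) = 2, so a_0 = ... = a_1 = 0. Factor out: x = 19^2 · u with u = 1/2 a unit in ℤ_19. Expand u iteratively via a_{v+i} = u_i mod 19, u_{i+1} = (u_i − a_{v+i})/19:
  u_0 = 1/2;  a_2 = 10;  u_1 = (u_0 − 10)/19 = -1/2
  u_1 = -1/2;  a_3 = 9;  u_2 = (u_1 − 9)/19 = -1/2
  u_2 = -1/2;  a_4 = 9;  u_3 = (u_2 − 9)/19 = -1/2
  u_3 = -1/2;  a_5 = 9;  u_4 = (u_3 − 9)/19 = -1/2
Digits: (0, 0, 10, 9, 9, 9).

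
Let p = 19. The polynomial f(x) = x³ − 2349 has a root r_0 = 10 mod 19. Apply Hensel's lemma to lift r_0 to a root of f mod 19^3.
r_2 = 1207 (mod 6859)

Hensel: r_{i+1} = r_i − f(r_i)/f′(r_i) mod 19^{i+2}, where f′(x) = 3x². Iterate:
  r_0 = 10 (mod 19)
  r_1 = 124 (mod 361)
  r_2 = 1207 (mod 6859)
Final: r = 1207 with f(r) ≡ 0 mod 19^3.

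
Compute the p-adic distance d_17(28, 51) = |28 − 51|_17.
d_17(28, 51) = 1

Step 1 — x − y = 28 − 51 = -23. Step 2 — v_17(-23) = 0 (factor: -23 = −(17^0 · 23); the sign does not affect v_p). Step 3 — |x − y|_17 = 17^{0} = 1.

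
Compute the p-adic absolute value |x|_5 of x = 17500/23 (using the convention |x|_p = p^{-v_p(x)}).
|17500/23|_5 = 1/625

Step 1 — compute v_5(x) by factoring powers of 5 out of the numerator and denominator: v_5(17500/23) = 4. Step 2 — apply |x|_p = p^{-v_p(x)} = 5^{-4} = 1/625.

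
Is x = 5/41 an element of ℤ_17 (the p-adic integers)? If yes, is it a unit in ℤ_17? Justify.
x ∈ ℤ_17^× (unit); v_17(x) = 0

ℤ_17 = {x ∈ ℚ_17 : v_17(x) ≥ 0} and ℤ_17^× = {x ∈ ℤ_17 : v_17(x) = 0}. Here v_17(5/41) = v_17(num) − v_17(den) = 0; compare against these criteria.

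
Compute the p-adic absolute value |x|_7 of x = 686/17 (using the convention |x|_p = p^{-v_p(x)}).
|686/17|_7 = 1/343

Step 1 — compute v_7(x) by factoring powers of 7 out of the numerator and denominator: v_7(686/17) = 3. Step 2 — apply |x|_p = p^{-v_p(x)} = 7^{-3} = 1/343.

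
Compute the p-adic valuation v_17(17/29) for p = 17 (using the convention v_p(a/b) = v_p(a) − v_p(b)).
v_17(17/29) = 1

Factor powers of 17 from the numerator and denominator of the reduced fraction: 17 = 17^1 · 1 and 29 = 17^0 · 29. Apply v_p(a/b) = v_p(a) − v_p(b): v_17(17/29) = 1 − 0 = 1.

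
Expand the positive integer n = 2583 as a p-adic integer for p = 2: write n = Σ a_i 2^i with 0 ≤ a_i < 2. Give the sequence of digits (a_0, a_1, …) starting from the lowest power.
(a_0, a_1, …) = (1, 1, 1, 0, 1, 0, 0, 0, 0, 1, 0, 1)

Repeated division by 2 gives the digits low-to-high: 2583 = 1 + 1·2^1 + 1·2^2 + 1·2^4 + 1·2^9 + 1·2^11. Digit sequence: (1, 1, 1, 0, 1, 0, 0, 0, 0, 1, 0, 1).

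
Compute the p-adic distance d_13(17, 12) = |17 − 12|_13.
d_13(17, 12) = 1

Step 1 — x − y = 17 − 12 = 5. Step 2 — v_13(5) = 0 (factor: 5 = (13^0 · 5); the sign does not affect v_p). Step 3 — |x − y|_13 = 13^{0} = 1.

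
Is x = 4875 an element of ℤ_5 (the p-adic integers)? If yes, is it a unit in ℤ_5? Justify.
x ∈ ℤ_5 but not a unit; v_5(x) = 3 > 0

ℤ_5 = {x ∈ ℚ_5 : v_5(x) ≥ 0} and ℤ_5^× = {x ∈ ℤ_5 : v_5(x) = 0}. Here v_5(4875) = v_5(num) − v_5(den) = 3; compare against these criteria.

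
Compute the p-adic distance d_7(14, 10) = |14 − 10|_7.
d_7(14, 10) = 1

Step 1 — x − y = 14 − 10 = 4. Step 2 — v_7(4) = 0 (factor: 4 = (7^0 · 4); the sign does not affect v_p). Step 3 — |x − y|_7 = 7^{0} = 1.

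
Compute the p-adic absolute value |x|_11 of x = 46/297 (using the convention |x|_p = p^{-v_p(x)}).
|46/297|_11 = 11

Step 1 — compute v_11(x) by factoring powers of 11 out of the numerator and denominator: v_11(46/297) = -1. Step 2 — apply |x|_p = p^{-v_p(x)} = 11^{1} = 11.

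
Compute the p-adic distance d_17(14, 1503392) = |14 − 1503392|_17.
d_17(14, 1503392) = 1/83521

Step 1 — x − y = 14 − 1503392 = -1503378. Step 2 — v_17(-1503378) = 4 (factor: -1503378 = −(17^4 · 18); the sign does not affect v_p). Step 3 — |x − y|_17 = 17^{-4} = 1/83521.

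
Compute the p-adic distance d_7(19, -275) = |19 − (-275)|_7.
d_7(19, -275) = 1/49

Step 1 — x − y = 19 − (-275) = 294. Step 2 — v_7(294) = 2 (factor: 294 = (7^2 · 6); the sign does not affect v_p). Step 3 — |x − y|_7 = 7^{-2} = 1/49.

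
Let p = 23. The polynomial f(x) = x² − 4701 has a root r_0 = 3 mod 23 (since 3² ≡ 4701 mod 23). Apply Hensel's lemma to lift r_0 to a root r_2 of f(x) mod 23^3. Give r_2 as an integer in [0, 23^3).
r_2 = 256 (mod 12167)

Hensel's recurrence: r_{i+1} = r_i − f(r_i)·(f′(r_i))^{-1} mod 23^{i+2}, with f′(x) = 2x. Iterate:
  r_0 = 3 (mod 23)
  r_1 = 256 (mod 529)
  r_2 = 256 (mod 12167)
Final: r_2 = 256, and one checks f(r_2) ≡ 0 mod 23^3.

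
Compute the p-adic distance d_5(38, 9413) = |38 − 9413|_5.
d_5(38, 9413) = 1/3125

Step 1 — x − y = 38 − 9413 = -9375. Step 2 — v_5(-9375) = 5 (factor: -9375 = −(5^5 · 3); the sign does not affect v_p). Step 3 — |x − y|_5 = 5^{-5} = 1/3125.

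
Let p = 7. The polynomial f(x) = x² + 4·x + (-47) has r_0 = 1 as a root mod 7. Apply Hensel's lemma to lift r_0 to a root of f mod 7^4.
r_3 = 1086 (mod 2401)

Hensel: r_{i+1} = r_i − f(r_i)·(f′(r_i))^{-1} mod 7^{i+2}, f′(x) = 2x + 4. Iterate:
  r_0 = 1 (mod 7)
  r_1 = 8 (mod 49)
  r_2 = 57 (mod 343)
  r_3 = 1086 (mod 2401)
Final: r = 1086 satisfies f(r) ≡ 0 mod 7^4.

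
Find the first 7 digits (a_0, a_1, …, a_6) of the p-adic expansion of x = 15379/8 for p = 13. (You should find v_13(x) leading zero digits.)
(a_0, …, a_6) = (0, 0, 0, 9, 1, 8, 1)

v_13(15379/8) = 3, so a_0 = ... = a_2 = 0. Factor out: x = 13^3 · u with u = 7/8 a unit in ℤ_13. Expand u iteratively via a_{v+i} = u_i mod 13, u_{i+1} = (u_i − a_{v+i})/13:
  u_0 = 7/8;  a_3 = 9;  u_1 = (u_0 − 9)/13 = -5/8
  u_1 = -5/8;  a_4 = 1;  u_2 = (u_1 − 1)/13 = -1/8
  u_2 = -1/8;  a_5 = 8;  u_3 = (u_2 − 8)/13 = -5/8
  u_3 = -5/8;  a_6 = 1;  u_4 = (u_3 − 1)/13 = -1/8
Digits: (0, 0, 0, 9, 1, 8, 1).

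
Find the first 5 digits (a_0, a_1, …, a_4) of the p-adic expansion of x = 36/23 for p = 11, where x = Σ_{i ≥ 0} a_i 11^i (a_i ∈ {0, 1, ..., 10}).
(a_0, …, a_4) = (3, 8, 5, 10, 0)

v_11(36/23) = 0 (numerator and denominator both coprime to 11), so x ∈ ℤ_11^×. Compute digits iteratively via a_i = x_i mod 11, x_{i+1} = (x_i − a_i)/11, with x_0 = x:
  x_0 = 36/23;  a_0 = 3;  x_1 = (x_0 − 3)/11 = -3/23
  x_1 = -3/23;  a_1 = 8;  x_2 = (x_1 − 8)/11 = -17/23
  x_2 = -17/23;  a_2 = 5;  x_3 = (x_2 − 5)/11 = -12/23
  x_3 = -12/23;  a_3 = 10;  x_4 = (x_3 − 10)/11 = -22/23
  x_4 = -22/23;  a_4 = 0;  x_5 = (x_4 − 0)/11 = -2/23
Digits: (3, 8, 5, 10, 0).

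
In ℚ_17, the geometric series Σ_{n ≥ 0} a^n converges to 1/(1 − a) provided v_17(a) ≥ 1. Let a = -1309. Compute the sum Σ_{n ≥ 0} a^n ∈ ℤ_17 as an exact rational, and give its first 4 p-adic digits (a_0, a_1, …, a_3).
Σ a^n = 1/(1 − a) = 1/1310;  first 4 digits = (1, 8, 8, 10)

v_17(a) = 1 ≥ 1, so the series converges in ℤ_17 to 1/(1 − a) = 1/(1 − (-1309)) = 1/1310. Expand this rational in ℤ_17: compute digits iteratively via d_i = x_i mod 17, x_{i+1} = (x_i − d_i)/17. The first 4 digits are (1, 8, 8, 10).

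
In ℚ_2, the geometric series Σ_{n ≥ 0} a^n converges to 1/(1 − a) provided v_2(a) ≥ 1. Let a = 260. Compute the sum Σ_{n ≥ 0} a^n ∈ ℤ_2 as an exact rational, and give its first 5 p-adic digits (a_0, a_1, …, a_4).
Σ a^n = 1/(1 − a) = -1/259;  first 5 digits = (1, 0, 1, 0, 1)

v_2(a) = 2 ≥ 1, so the series converges in ℤ_2 to 1/(1 − a) = 1/(1 − 260) = -1/259. Expand this rational in ℤ_2: compute digits iteratively via d_i = x_i mod 2, x_{i+1} = (x_i − d_i)/2. The first 5 digits are (1, 0, 1, 0, 1).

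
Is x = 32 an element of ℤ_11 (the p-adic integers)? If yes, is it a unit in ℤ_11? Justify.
x ∈ ℤ_11^× (unit); v_11(x) = 0

ℤ_11 = {x ∈ ℚ_11 : v_11(x) ≥ 0} and ℤ_11^× = {x ∈ ℤ_11 : v_11(x) = 0}. Here v_11(32) = v_11(num) − v_11(den) = 0; compare against these criteria.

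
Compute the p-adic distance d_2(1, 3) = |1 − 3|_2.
d_2(1, 3) = 1/2

Step 1 — x − y = 1 − 3 = -2. Step 2 — v_2(-2) = 1 (factor: -2 = −(2^1 · 1); the sign does not affect v_p). Step 3 — |x − y|_2 = 2^{-1} = 1/2.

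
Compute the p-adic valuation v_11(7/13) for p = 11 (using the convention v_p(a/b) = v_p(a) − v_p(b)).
v_11(7/13) = 0

Factor powers of 11 from the numerator and denominator of the reduced fraction: 7 = 11^0 · 7 and 13 = 11^0 · 13. Apply v_p(a/b) = v_p(a) − v_p(b): v_11(7/13) = 0 − 0 = 0.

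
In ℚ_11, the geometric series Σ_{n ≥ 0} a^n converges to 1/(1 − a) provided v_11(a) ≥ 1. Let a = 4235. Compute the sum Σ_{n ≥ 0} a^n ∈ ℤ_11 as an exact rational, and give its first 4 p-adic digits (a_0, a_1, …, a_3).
Σ a^n = 1/(1 − a) = -1/4234;  first 4 digits = (1, 0, 2, 3)

v_11(a) = 2 ≥ 1, so the series converges in ℤ_11 to 1/(1 − a) = 1/(1 − 4235) = -1/4234. Expand this rational in ℤ_11: compute digits iteratively via d_i = x_i mod 11, x_{i+1} = (x_i − d_i)/11. The first 4 digits are (1, 0, 2, 3).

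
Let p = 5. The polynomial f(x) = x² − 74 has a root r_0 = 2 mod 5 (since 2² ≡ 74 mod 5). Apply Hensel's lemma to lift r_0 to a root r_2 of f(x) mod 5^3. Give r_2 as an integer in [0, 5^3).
r_2 = 107 (mod 125)

Hensel's recurrence: r_{i+1} = r_i − f(r_i)·(f′(r_i))^{-1} mod 5^{i+2}, with f′(x) = 2x. Iterate:
  r_0 = 2 (mod 5)
  r_1 = 7 (mod 25)
  r_2 = 107 (mod 125)
Final: r_2 = 107, and one checks f(r_2) ≡ 0 mod 5^3.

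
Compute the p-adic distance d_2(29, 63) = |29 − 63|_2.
d_2(29, 63) = 1/2

Step 1 — x − y = 29 − 63 = -34. Step 2 — v_2(-34) = 1 (factor: -34 = −(2^1 · 17); the sign does not affect v_p). Step 3 — |x − y|_2 = 2^{-1} = 1/2.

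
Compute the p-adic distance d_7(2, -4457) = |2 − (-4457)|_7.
d_7(2, -4457) = 1/343

Step 1 — x − y = 2 − (-4457) = 4459. Step 2 — v_7(4459) = 3 (factor: 4459 = (7^3 · 13); the sign does not affect v_p). Step 3 — |x − y|_7 = 7^{-3} = 1/343.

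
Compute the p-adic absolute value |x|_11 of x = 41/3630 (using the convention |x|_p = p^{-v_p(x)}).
|41/3630|_11 = 121

Step 1 — compute v_11(x) by factoring powers of 11 out of the numerator and denominator: v_11(41/3630) = -2. Step 2 — apply |x|_p = p^{-v_p(x)} = 11^{2} = 121.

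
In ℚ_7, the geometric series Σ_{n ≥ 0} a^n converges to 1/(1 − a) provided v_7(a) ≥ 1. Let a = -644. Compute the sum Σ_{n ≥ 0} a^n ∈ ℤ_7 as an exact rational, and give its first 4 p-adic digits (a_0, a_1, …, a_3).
Σ a^n = 1/(1 − a) = 1/645;  first 4 digits = (1, 6, 1, 2)

v_7(a) = 1 ≥ 1, so the series converges in ℤ_7 to 1/(1 − a) = 1/(1 − (-644)) = 1/645. Expand this rational in ℤ_7: compute digits iteratively via d_i = x_i mod 7, x_{i+1} = (x_i − d_i)/7. The first 4 digits are (1, 6, 1, 2).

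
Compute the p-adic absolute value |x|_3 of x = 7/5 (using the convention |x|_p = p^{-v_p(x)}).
|7/5|_3 = 1

Step 1 — compute v_3(x) by factoring powers of 3 out of the numerator and denominator: v_3(7/5) = 0. Step 2 — apply |x|_p = p^{-v_p(x)} = 3^{0} = 1.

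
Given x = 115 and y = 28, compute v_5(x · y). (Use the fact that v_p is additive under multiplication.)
v_5(3220) = 1

v_p(x) = 1 (factor: 115 = 5^1 · 23); v_p(y) = 0 (factor: 28 = 5^0 · 28). Additivity: v_p(xy) = v_p(x) + v_p(y) = 1 + 0 = 1. (Direct check: xy = 3220 = 5^1 · (644).)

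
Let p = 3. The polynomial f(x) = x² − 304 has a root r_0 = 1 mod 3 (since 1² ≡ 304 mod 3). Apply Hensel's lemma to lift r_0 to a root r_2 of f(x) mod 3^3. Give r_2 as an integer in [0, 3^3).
r_2 = 13 (mod 27)

Hensel's recurrence: r_{i+1} = r_i − f(r_i)·(f′(r_i))^{-1} mod 3^{i+2}, with f′(x) = 2x. Iterate:
  r_0 = 1 (mod 3)
  r_1 = 4 (mod 9)
  r_2 = 13 (mod 27)
Final: r_2 = 13, and one checks f(r_2) ≡ 0 mod 3^3.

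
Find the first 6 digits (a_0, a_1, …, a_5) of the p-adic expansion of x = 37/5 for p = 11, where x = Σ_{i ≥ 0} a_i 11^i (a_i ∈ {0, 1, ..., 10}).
(a_0, …, a_5) = (3, 7, 6, 6, 6, 6)

v_11(37/5) = 0 (numerator and denominator both coprime to 11), so x ∈ ℤ_11^×. Compute digits iteratively via a_i = x_i mod 11, x_{i+1} = (x_i − a_i)/11, with x_0 = x:
  x_0 = 37/5;  a_0 = 3;  x_1 = (x_0 − 3)/11 = 2/5
  x_1 = 2/5;  a_1 = 7;  x_2 = (x_1 − 7)/11 = -3/5
  x_2 = -3/5;  a_2 = 6;  x_3 = (x_2 − 6)/11 = -3/5
  x_3 = -3/5;  a_3 = 6;  x_4 = (x_3 − 6)/11 = -3/5
  x_4 = -3/5;  a_4 = 6;  x_5 = (x_4 − 6)/11 = -3/5
  x_5 = -3/5;  a_5 = 6;  x_6 = (x_5 − 6)/11 = -3/5
Digits: (3, 7, 6, 6, 6, 6).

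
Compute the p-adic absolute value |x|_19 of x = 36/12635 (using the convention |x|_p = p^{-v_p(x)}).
|36/12635|_19 = 361

Step 1 — compute v_19(x) by factoring powers of 19 out of the numerator and denominator: v_19(36/12635) = -2. Step 2 — apply |x|_p = p^{-v_p(x)} = 19^{2} = 361.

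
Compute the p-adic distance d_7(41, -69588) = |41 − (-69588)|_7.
d_7(41, -69588) = 1/2401

Step 1 — x − y = 41 − (-69588) = 69629. Step 2 — v_7(69629) = 4 (factor: 69629 = (7^4 · 29); the sign does not affect v_p). Step 3 — |x − y|_7 = 7^{-4} = 1/2401.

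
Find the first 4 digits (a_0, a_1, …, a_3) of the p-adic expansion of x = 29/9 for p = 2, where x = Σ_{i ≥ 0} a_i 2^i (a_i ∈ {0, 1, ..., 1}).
(a_0, …, a_3) = (1, 0, 1, 0)

v_2(29/9) = 0 (numerator and denominator both coprime to 2), so x ∈ ℤ_2^×. Compute digits iteratively via a_i = x_i mod 2, x_{i+1} = (x_i − a_i)/2, with x_0 = x:
  x_0 = 29/9;  a_0 = 1;  x_1 = (x_0 − 1)/2 = 10/9
  x_1 = 10/9;  a_1 = 0;  x_2 = (x_1 − 0)/2 = 5/9
  x_2 = 5/9;  a_2 = 1;  x_3 = (x_2 − 1)/2 = -2/9
  x_3 = -2/9;  a_3 = 0;  x_4 = (x_3 − 0)/2 = -1/9
Digits: (1, 0, 1, 0).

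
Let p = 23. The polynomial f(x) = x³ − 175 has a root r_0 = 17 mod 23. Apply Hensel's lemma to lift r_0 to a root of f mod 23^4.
r_3 = 247888 (mod 279841)

Hensel: r_{i+1} = r_i − f(r_i)/f′(r_i) mod 23^{i+2}, where f′(x) = 3x². Iterate:
  r_0 = 17 (mod 23)
  r_1 = 316 (mod 529)
  r_2 = 4548 (mod 12167)
  r_3 = 247888 (mod 279841)
Final: r = 247888 with f(r) ≡ 0 mod 23^4.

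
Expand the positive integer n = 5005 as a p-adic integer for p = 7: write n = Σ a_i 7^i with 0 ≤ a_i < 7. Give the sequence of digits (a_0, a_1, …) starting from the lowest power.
(a_0, a_1, …) = (0, 1, 4, 0, 2)

Repeated division by 7 gives the digits low-to-high: 5005 = 1·7^1 + 4·7^2 + 2·7^4. Digit sequence: (0, 1, 4, 0, 2).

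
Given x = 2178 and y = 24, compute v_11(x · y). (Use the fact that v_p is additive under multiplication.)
v_11(52272) = 2

v_p(x) = 2 (factor: 2178 = 11^2 · 18); v_p(y) = 0 (factor: 24 = 11^0 · 24). Additivity: v_p(xy) = v_p(x) + v_p(y) = 2 + 0 = 2. (Direct check: xy = 52272 = 11^2 · (432).)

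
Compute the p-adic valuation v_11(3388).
v_11(3388) = 2

v_11(n) is the largest exponent k such that 11^k divides n. Factor out: 3388 = 11^2 · 28. (Sign doesn't affect v_p.) So v_11(3388) = 2.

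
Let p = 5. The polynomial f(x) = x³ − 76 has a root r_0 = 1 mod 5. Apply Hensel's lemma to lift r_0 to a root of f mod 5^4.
r_3 = 26 (mod 625)

Hensel: r_{i+1} = r_i − f(r_i)/f′(r_i) mod 5^{i+2}, where f′(x) = 3x². Iterate:
  r_0 = 1 (mod 5)
  r_1 = 1 (mod 25)
  r_2 = 26 (mod 125)
  r_3 = 26 (mod 625)
Final: r = 26 with f(r) ≡ 0 mod 5^4.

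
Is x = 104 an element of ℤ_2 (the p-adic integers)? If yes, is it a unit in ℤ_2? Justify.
x ∈ ℤ_2 but not a unit; v_2(x) = 3 > 0

ℤ_2 = {x ∈ ℚ_2 : v_2(x) ≥ 0} and ℤ_2^× = {x ∈ ℤ_2 : v_2(x) = 0}. Here v_2(104) = v_2(num) − v_2(den) = 3; compare against these criteria.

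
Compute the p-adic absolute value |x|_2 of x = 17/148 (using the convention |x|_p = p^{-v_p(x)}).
|17/148|_2 = 4

Step 1 — compute v_2(x) by factoring powers of 2 out of the numerator and denominator: v_2(17/148) = -2. Step 2 — apply |x|_p = p^{-v_p(x)} = 2^{2} = 4.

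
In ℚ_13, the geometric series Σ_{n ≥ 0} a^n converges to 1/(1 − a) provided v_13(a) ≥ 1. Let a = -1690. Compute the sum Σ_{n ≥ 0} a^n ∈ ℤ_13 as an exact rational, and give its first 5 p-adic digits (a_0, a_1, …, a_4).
Σ a^n = 1/(1 − a) = 1/1691;  first 5 digits = (1, 0, 3, 12, 8)

v_13(a) = 2 ≥ 1, so the series converges in ℤ_13 to 1/(1 − a) = 1/(1 − (-1690)) = 1/1691. Expand this rational in ℤ_13: compute digits iteratively via d_i = x_i mod 13, x_{i+1} = (x_i − d_i)/13. The first 5 digits are (1, 0, 3, 12, 8).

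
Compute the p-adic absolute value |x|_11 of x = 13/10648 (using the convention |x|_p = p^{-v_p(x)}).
|13/10648|_11 = 1331

Step 1 — compute v_11(x) by factoring powers of 11 out of the numerator and denominator: v_11(13/10648) = -3. Step 2 — apply |x|_p = p^{-v_p(x)} = 11^{3} = 1331.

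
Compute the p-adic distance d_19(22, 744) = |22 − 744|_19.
d_19(22, 744) = 1/361

Step 1 — x − y = 22 − 744 = -722. Step 2 — v_19(-722) = 2 (factor: -722 = −(19^2 · 2); the sign does not affect v_p). Step 3 — |x − y|_19 = 19^{-2} = 1/361.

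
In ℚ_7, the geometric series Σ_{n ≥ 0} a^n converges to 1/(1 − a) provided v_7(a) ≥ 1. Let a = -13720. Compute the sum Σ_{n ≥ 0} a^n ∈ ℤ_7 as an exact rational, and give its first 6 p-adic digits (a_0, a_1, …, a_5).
Σ a^n = 1/(1 − a) = 1/13721;  first 6 digits = (1, 0, 0, 2, 1, 6)

v_7(a) = 3 ≥ 1, so the series converges in ℤ_7 to 1/(1 − a) = 1/(1 − (-13720)) = 1/13721. Expand this rational in ℤ_7: compute digits iteratively via d_i = x_i mod 7, x_{i+1} = (x_i − d_i)/7. The first 6 digits are (1, 0, 0, 2, 1, 6).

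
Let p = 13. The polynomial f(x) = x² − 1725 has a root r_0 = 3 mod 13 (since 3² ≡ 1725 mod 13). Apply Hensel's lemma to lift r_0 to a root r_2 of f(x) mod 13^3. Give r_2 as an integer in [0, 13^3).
r_2 = 1303 (mod 2197)

Hensel's recurrence: r_{i+1} = r_i − f(r_i)·(f′(r_i))^{-1} mod 13^{i+2}, with f′(x) = 2x. Iterate:
  r_0 = 3 (mod 13)
  r_1 = 120 (mod 169)
  r_2 = 1303 (mod 2197)
Final: r_2 = 1303, and one checks f(r_2) ≡ 0 mod 13^3.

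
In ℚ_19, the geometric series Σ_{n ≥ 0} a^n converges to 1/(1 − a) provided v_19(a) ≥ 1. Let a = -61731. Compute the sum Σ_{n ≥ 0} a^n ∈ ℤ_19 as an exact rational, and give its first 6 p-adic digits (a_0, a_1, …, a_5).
Σ a^n = 1/(1 − a) = 1/61732;  first 6 digits = (1, 0, 0, 10, 18, 18)

v_19(a) = 3 ≥ 1, so the series converges in ℤ_19 to 1/(1 − a) = 1/(1 − (-61731)) = 1/61732. Expand this rational in ℤ_19: compute digits iteratively via d_i = x_i mod 19, x_{i+1} = (x_i − d_i)/19. The first 6 digits are (1, 0, 0, 10, 18, 18).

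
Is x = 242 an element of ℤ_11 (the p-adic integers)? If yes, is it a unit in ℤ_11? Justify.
x ∈ ℤ_11 but not a unit; v_11(x) = 2 > 0

ℤ_11 = {x ∈ ℚ_11 : v_11(x) ≥ 0} and ℤ_11^× = {x ∈ ℤ_11 : v_11(x) = 0}. Here v_11(242) = v_11(num) − v_11(den) = 2; compare against these criteria.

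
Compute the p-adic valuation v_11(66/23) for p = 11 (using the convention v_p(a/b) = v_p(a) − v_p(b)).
v_11(66/23) = 1

Factor powers of 11 from the numerator and denominator of the reduced fraction: 66 = 11^1 · 6 and 23 = 11^0 · 23. Apply v_p(a/b) = v_p(a) − v_p(b): v_11(66/23) = 1 − 0 = 1.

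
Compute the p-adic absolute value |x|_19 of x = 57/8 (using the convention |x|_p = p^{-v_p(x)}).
|57/8|_19 = 1/19

Step 1 — compute v_19(x) by factoring powers of 19 out of the numerator and denominator: v_19(57/8) = 1. Step 2 — apply |x|_p = p^{-v_p(x)} = 19^{-1} = 1/19.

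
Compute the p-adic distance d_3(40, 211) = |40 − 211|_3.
d_3(40, 211) = 1/9

Step 1 — x − y = 40 − 211 = -171. Step 2 — v_3(-171) = 2 (factor: -171 = −(3^2 · 19); the sign does not affect v_p). Step 3 — |x − y|_3 = 3^{-2} = 1/9.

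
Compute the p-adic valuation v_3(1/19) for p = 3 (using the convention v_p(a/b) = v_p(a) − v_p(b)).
v_3(1/19) = 0

Factor powers of 3 from the numerator and denominator of the reduced fraction: 1 = 3^0 · 1 and 19 = 3^0 · 19. Apply v_p(a/b) = v_p(a) − v_p(b): v_3(1/19) = 0 − 0 = 0.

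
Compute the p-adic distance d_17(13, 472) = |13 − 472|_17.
d_17(13, 472) = 1/17

Step 1 — x − y = 13 − 472 = -459. Step 2 — v_17(-459) = 1 (factor: -459 = −(17^1 · 27); the sign does not affect v_p). Step 3 — |x − y|_17 = 17^{-1} = 1/17.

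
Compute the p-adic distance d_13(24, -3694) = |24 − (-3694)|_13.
d_13(24, -3694) = 1/169

Step 1 — x − y = 24 − (-3694) = 3718. Step 2 — v_13(3718) = 2 (factor: 3718 = (13^2 · 22); the sign does not affect v_p). Step 3 — |x − y|_13 = 13^{-2} = 1/169.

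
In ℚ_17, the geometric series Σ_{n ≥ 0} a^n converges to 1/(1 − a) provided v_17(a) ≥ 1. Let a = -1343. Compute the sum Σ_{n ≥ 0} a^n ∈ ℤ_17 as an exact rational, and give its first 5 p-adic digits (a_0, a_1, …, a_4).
Σ a^n = 1/(1 − a) = 1/1344;  first 5 digits = (1, 6, 14, 4, 8)

v_17(a) = 1 ≥ 1, so the series converges in ℤ_17 to 1/(1 − a) = 1/(1 − (-1343)) = 1/1344. Expand this rational in ℤ_17: compute digits iteratively via d_i = x_i mod 17, x_{i+1} = (x_i − d_i)/17. The first 5 digits are (1, 6, 14, 4, 8).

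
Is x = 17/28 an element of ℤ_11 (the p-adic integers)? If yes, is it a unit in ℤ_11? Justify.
x ∈ ℤ_11^× (unit); v_11(x) = 0

ℤ_11 = {x ∈ ℚ_11 : v_11(x) ≥ 0} and ℤ_11^× = {x ∈ ℤ_11 : v_11(x) = 0}. Here v_11(17/28) = v_11(num) − v_11(den) = 0; compare against these criteria.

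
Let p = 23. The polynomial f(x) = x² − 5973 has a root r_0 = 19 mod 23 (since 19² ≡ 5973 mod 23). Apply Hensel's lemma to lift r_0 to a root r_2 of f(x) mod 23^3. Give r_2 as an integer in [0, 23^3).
r_2 = 6988 (mod 12167)

Hensel's recurrence: r_{i+1} = r_i − f(r_i)·(f′(r_i))^{-1} mod 23^{i+2}, with f′(x) = 2x. Iterate:
  r_0 = 19 (mod 23)
  r_1 = 111 (mod 529)
  r_2 = 6988 (mod 12167)
Final: r_2 = 6988, and one checks f(r_2) ≡ 0 mod 23^3.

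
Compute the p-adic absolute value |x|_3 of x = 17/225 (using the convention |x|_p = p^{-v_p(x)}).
|17/225|_3 = 9

Step 1 — compute v_3(x) by factoring powers of 3 out of the numerator and denominator: v_3(17/225) = -2. Step 2 — apply |x|_p = p^{-v_p(x)} = 3^{2} = 9.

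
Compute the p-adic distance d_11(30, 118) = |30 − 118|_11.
d_11(30, 118) = 1/11

Step 1 — x − y = 30 − 118 = -88. Step 2 — v_11(-88) = 1 (factor: -88 = −(11^1 · 8); the sign does not affect v_p). Step 3 — |x − y|_11 = 11^{-1} = 1/11.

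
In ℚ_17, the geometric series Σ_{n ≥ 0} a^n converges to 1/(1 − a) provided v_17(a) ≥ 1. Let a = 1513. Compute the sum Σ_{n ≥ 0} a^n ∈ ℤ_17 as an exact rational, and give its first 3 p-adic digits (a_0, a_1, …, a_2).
Σ a^n = 1/(1 − a) = -1/1512;  first 3 digits = (1, 4, 4)

v_17(a) = 1 ≥ 1, so the series converges in ℤ_17 to 1/(1 − a) = 1/(1 − 1513) = -1/1512. Expand this rational in ℤ_17: compute digits iteratively via d_i = x_i mod 17, x_{i+1} = (x_i − d_i)/17. The first 3 digits are (1, 4, 4).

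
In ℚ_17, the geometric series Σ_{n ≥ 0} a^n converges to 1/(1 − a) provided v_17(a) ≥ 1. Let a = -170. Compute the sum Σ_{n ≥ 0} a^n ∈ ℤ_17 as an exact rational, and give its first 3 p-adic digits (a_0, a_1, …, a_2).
Σ a^n = 1/(1 − a) = 1/171;  first 3 digits = (1, 7, 14)

v_17(a) = 1 ≥ 1, so the series converges in ℤ_17 to 1/(1 − a) = 1/(1 − (-170)) = 1/171. Expand this rational in ℤ_17: compute digits iteratively via d_i = x_i mod 17, x_{i+1} = (x_i − d_i)/17. The first 3 digits are (1, 7, 14).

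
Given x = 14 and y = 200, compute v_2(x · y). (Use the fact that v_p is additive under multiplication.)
v_2(2800) = 4

v_p(x) = 1 (factor: 14 = 2^1 · 7); v_p(y) = 3 (factor: 200 = 2^3 · 25). Additivity: v_p(xy) = v_p(x) + v_p(y) = 1 + 3 = 4. (Direct check: xy = 2800 = 2^4 · (175).)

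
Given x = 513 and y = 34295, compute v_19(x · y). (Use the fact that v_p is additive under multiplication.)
v_19(17593335) = 4

v_p(x) = 1 (factor: 513 = 19^1 · 27); v_p(y) = 3 (factor: 34295 = 19^3 · 5). Additivity: v_p(xy) = v_p(x) + v_p(y) = 1 + 3 = 4. (Direct check: xy = 17593335 = 19^4 · (135).)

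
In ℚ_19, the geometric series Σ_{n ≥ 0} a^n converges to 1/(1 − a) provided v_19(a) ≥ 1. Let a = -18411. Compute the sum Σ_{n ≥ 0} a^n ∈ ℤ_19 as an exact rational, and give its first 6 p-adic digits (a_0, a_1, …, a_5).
Σ a^n = 1/(1 − a) = 1/18412;  first 6 digits = (1, 0, 6, 16, 16, 3)

v_19(a) = 2 ≥ 1, so the series converges in ℤ_19 to 1/(1 − a) = 1/(1 − (-18411)) = 1/18412. Expand this rational in ℤ_19: compute digits iteratively via d_i = x_i mod 19, x_{i+1} = (x_i − d_i)/19. The first 6 digits are (1, 0, 6, 16, 16, 3).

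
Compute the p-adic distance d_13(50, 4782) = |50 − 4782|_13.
d_13(50, 4782) = 1/169

Step 1 — x − y = 50 − 4782 = -4732. Step 2 — v_13(-4732) = 2 (factor: -4732 = −(13^2 · 28); the sign does not affect v_p). Step 3 — |x − y|_13 = 13^{-2} = 1/169.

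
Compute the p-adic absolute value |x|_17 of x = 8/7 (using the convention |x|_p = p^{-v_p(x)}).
|8/7|_17 = 1

Step 1 — compute v_17(x) by factoring powers of 17 out of the numerator and denominator: v_17(8/7) = 0. Step 2 — apply |x|_p = p^{-v_p(x)} = 17^{0} = 1.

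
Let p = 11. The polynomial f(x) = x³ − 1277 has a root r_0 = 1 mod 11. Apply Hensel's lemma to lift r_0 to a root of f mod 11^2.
r_1 = 23 (mod 121)

Hensel: r_{i+1} = r_i − f(r_i)/f′(r_i) mod 11^{i+2}, where f′(x) = 3x². Iterate:
  r_0 = 1 (mod 11)
  r_1 = 23 (mod 121)
Final: r = 23 with f(r) ≡ 0 mod 11^2.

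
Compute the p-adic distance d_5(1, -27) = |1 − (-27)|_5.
d_5(1, -27) = 1

Step 1 — x − y = 1 − (-27) = 28. Step 2 — v_5(28) = 0 (factor: 28 = (5^0 · 28); the sign does not affect v_p). Step 3 — |x − y|_5 = 5^{0} = 1.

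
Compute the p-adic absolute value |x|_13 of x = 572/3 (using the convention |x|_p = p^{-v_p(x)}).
|572/3|_13 = 1/13

Step 1 — compute v_13(x) by factoring powers of 13 out of the numerator and denominator: v_13(572/3) = 1. Step 2 — apply |x|_p = p^{-v_p(x)} = 13^{-1} = 1/13.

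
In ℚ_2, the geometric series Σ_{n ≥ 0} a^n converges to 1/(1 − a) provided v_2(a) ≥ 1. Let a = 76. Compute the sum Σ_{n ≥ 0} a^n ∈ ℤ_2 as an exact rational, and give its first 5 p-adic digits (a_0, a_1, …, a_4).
Σ a^n = 1/(1 − a) = -1/75;  first 5 digits = (1, 0, 1, 1, 1)

v_2(a) = 2 ≥ 1, so the series converges in ℤ_2 to 1/(1 − a) = 1/(1 − 76) = -1/75. Expand this rational in ℤ_2: compute digits iteratively via d_i = x_i mod 2, x_{i+1} = (x_i − d_i)/2. The first 5 digits are (1, 0, 1, 1, 1).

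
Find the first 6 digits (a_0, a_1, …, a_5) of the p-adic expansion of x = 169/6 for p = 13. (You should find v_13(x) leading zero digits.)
(a_0, …, a_5) = (0, 0, 11, 10, 10, 10)

v_13(169/6) = 2, so a_0 = ... = a_1 = 0. Factor out: x = 13^2 · u with u = 1/6 a unit in ℤ_13. Expand u iteratively via a_{v+i} = u_i mod 13, u_{i+1} = (u_i − a_{v+i})/13:
  u_0 = 1/6;  a_2 = 11;  u_1 = (u_0 − 11)/13 = -5/6
  u_1 = -5/6;  a_3 = 10;  u_2 = (u_1 − 10)/13 = -5/6
  u_2 = -5/6;  a_4 = 10;  u_3 = (u_2 − 10)/13 = -5/6
  u_3 = -5/6;  a_5 = 10;  u_4 = (u_3 − 10)/13 = -5/6
Digits: (0, 0, 11, 10, 10, 10).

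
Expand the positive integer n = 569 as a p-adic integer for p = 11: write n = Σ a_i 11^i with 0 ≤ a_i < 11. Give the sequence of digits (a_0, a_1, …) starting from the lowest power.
(a_0, a_1, …) = (8, 7, 4)

Repeated division by 11 gives the digits low-to-high: 569 = 8 + 7·11^1 + 4·11^2. Digit sequence: (8, 7, 4).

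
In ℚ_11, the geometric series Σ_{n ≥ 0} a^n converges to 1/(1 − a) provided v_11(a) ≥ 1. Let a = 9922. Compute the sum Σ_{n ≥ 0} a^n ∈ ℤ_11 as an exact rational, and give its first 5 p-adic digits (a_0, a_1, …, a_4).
Σ a^n = 1/(1 − a) = -1/9921;  first 5 digits = (1, 0, 5, 7, 3)

v_11(a) = 2 ≥ 1, so the series converges in ℤ_11 to 1/(1 − a) = 1/(1 − 9922) = -1/9921. Expand this rational in ℤ_11: compute digits iteratively via d_i = x_i mod 11, x_{i+1} = (x_i − d_i)/11. The first 5 digits are (1, 0, 5, 7, 3).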